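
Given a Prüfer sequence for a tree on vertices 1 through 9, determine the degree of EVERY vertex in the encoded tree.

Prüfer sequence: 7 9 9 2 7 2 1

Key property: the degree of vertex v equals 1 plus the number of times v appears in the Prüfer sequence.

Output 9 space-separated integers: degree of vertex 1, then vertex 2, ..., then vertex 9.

Answer: 2 3 1 1 1 1 3 1 3

Derivation:
p_1 = 7: count[7] becomes 1
p_2 = 9: count[9] becomes 1
p_3 = 9: count[9] becomes 2
p_4 = 2: count[2] becomes 1
p_5 = 7: count[7] becomes 2
p_6 = 2: count[2] becomes 2
p_7 = 1: count[1] becomes 1
Degrees (1 + count): deg[1]=1+1=2, deg[2]=1+2=3, deg[3]=1+0=1, deg[4]=1+0=1, deg[5]=1+0=1, deg[6]=1+0=1, deg[7]=1+2=3, deg[8]=1+0=1, deg[9]=1+2=3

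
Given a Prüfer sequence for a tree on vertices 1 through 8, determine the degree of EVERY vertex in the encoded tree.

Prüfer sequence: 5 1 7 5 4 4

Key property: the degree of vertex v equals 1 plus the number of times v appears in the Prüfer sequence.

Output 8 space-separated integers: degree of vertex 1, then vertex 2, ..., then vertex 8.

p_1 = 5: count[5] becomes 1
p_2 = 1: count[1] becomes 1
p_3 = 7: count[7] becomes 1
p_4 = 5: count[5] becomes 2
p_5 = 4: count[4] becomes 1
p_6 = 4: count[4] becomes 2
Degrees (1 + count): deg[1]=1+1=2, deg[2]=1+0=1, deg[3]=1+0=1, deg[4]=1+2=3, deg[5]=1+2=3, deg[6]=1+0=1, deg[7]=1+1=2, deg[8]=1+0=1

Answer: 2 1 1 3 3 1 2 1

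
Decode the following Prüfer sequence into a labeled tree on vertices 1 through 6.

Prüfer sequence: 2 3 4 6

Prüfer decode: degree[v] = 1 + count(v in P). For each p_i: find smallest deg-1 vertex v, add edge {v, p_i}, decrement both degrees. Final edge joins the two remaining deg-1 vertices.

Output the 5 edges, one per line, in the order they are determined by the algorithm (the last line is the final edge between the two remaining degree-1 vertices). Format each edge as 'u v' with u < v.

Answer: 1 2
2 3
3 4
4 6
5 6

Derivation:
Initial degrees: {1:1, 2:2, 3:2, 4:2, 5:1, 6:2}
Step 1: smallest deg-1 vertex = 1, p_1 = 2. Add edge {1,2}. Now deg[1]=0, deg[2]=1.
Step 2: smallest deg-1 vertex = 2, p_2 = 3. Add edge {2,3}. Now deg[2]=0, deg[3]=1.
Step 3: smallest deg-1 vertex = 3, p_3 = 4. Add edge {3,4}. Now deg[3]=0, deg[4]=1.
Step 4: smallest deg-1 vertex = 4, p_4 = 6. Add edge {4,6}. Now deg[4]=0, deg[6]=1.
Final: two remaining deg-1 vertices are 5, 6. Add edge {5,6}.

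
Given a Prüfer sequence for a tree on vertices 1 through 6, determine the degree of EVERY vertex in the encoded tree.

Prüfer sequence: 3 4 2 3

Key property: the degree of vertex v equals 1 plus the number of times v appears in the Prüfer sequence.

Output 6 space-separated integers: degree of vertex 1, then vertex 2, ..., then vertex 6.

Answer: 1 2 3 2 1 1

Derivation:
p_1 = 3: count[3] becomes 1
p_2 = 4: count[4] becomes 1
p_3 = 2: count[2] becomes 1
p_4 = 3: count[3] becomes 2
Degrees (1 + count): deg[1]=1+0=1, deg[2]=1+1=2, deg[3]=1+2=3, deg[4]=1+1=2, deg[5]=1+0=1, deg[6]=1+0=1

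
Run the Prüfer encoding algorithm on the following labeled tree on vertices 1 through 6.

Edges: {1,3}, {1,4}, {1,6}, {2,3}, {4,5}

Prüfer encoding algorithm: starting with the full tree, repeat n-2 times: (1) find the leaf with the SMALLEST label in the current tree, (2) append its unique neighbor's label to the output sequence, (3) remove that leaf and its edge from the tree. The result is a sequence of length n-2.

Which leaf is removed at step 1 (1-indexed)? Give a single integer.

Answer: 2

Derivation:
Step 1: current leaves = {2,5,6}. Remove leaf 2 (neighbor: 3).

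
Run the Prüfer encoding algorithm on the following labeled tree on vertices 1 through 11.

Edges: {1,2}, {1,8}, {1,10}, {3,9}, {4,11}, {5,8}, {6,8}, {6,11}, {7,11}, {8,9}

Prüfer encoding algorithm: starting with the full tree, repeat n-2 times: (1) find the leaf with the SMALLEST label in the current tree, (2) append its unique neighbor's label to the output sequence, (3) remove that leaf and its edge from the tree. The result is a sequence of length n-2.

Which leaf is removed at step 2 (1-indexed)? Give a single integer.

Step 1: current leaves = {2,3,4,5,7,10}. Remove leaf 2 (neighbor: 1).
Step 2: current leaves = {3,4,5,7,10}. Remove leaf 3 (neighbor: 9).

Answer: 3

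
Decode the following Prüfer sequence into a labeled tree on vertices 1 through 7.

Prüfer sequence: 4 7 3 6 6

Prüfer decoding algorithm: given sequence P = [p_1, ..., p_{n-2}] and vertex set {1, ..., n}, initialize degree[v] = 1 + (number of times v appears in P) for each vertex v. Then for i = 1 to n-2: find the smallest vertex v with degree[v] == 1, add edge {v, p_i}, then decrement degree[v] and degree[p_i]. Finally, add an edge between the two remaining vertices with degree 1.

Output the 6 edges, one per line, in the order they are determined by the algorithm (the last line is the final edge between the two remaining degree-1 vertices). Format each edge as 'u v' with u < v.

Initial degrees: {1:1, 2:1, 3:2, 4:2, 5:1, 6:3, 7:2}
Step 1: smallest deg-1 vertex = 1, p_1 = 4. Add edge {1,4}. Now deg[1]=0, deg[4]=1.
Step 2: smallest deg-1 vertex = 2, p_2 = 7. Add edge {2,7}. Now deg[2]=0, deg[7]=1.
Step 3: smallest deg-1 vertex = 4, p_3 = 3. Add edge {3,4}. Now deg[4]=0, deg[3]=1.
Step 4: smallest deg-1 vertex = 3, p_4 = 6. Add edge {3,6}. Now deg[3]=0, deg[6]=2.
Step 5: smallest deg-1 vertex = 5, p_5 = 6. Add edge {5,6}. Now deg[5]=0, deg[6]=1.
Final: two remaining deg-1 vertices are 6, 7. Add edge {6,7}.

Answer: 1 4
2 7
3 4
3 6
5 6
6 7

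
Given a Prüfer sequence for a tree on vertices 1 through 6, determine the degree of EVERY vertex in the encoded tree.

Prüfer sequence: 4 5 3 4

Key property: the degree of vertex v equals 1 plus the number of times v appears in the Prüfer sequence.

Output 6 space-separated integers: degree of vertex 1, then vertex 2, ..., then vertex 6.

p_1 = 4: count[4] becomes 1
p_2 = 5: count[5] becomes 1
p_3 = 3: count[3] becomes 1
p_4 = 4: count[4] becomes 2
Degrees (1 + count): deg[1]=1+0=1, deg[2]=1+0=1, deg[3]=1+1=2, deg[4]=1+2=3, deg[5]=1+1=2, deg[6]=1+0=1

Answer: 1 1 2 3 2 1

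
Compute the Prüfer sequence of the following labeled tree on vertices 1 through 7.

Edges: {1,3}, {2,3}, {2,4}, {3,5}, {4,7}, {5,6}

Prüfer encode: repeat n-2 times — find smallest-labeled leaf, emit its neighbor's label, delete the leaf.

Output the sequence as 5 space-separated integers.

Step 1: leaves = {1,6,7}. Remove smallest leaf 1, emit neighbor 3.
Step 2: leaves = {6,7}. Remove smallest leaf 6, emit neighbor 5.
Step 3: leaves = {5,7}. Remove smallest leaf 5, emit neighbor 3.
Step 4: leaves = {3,7}. Remove smallest leaf 3, emit neighbor 2.
Step 5: leaves = {2,7}. Remove smallest leaf 2, emit neighbor 4.
Done: 2 vertices remain (4, 7). Sequence = [3 5 3 2 4]

Answer: 3 5 3 2 4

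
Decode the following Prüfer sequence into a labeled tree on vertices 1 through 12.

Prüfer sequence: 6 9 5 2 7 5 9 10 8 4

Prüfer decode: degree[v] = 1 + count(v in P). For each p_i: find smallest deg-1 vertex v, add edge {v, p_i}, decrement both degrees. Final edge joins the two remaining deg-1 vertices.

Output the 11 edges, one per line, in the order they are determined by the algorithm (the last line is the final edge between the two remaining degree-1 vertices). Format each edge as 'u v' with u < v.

Initial degrees: {1:1, 2:2, 3:1, 4:2, 5:3, 6:2, 7:2, 8:2, 9:3, 10:2, 11:1, 12:1}
Step 1: smallest deg-1 vertex = 1, p_1 = 6. Add edge {1,6}. Now deg[1]=0, deg[6]=1.
Step 2: smallest deg-1 vertex = 3, p_2 = 9. Add edge {3,9}. Now deg[3]=0, deg[9]=2.
Step 3: smallest deg-1 vertex = 6, p_3 = 5. Add edge {5,6}. Now deg[6]=0, deg[5]=2.
Step 4: smallest deg-1 vertex = 11, p_4 = 2. Add edge {2,11}. Now deg[11]=0, deg[2]=1.
Step 5: smallest deg-1 vertex = 2, p_5 = 7. Add edge {2,7}. Now deg[2]=0, deg[7]=1.
Step 6: smallest deg-1 vertex = 7, p_6 = 5. Add edge {5,7}. Now deg[7]=0, deg[5]=1.
Step 7: smallest deg-1 vertex = 5, p_7 = 9. Add edge {5,9}. Now deg[5]=0, deg[9]=1.
Step 8: smallest deg-1 vertex = 9, p_8 = 10. Add edge {9,10}. Now deg[9]=0, deg[10]=1.
Step 9: smallest deg-1 vertex = 10, p_9 = 8. Add edge {8,10}. Now deg[10]=0, deg[8]=1.
Step 10: smallest deg-1 vertex = 8, p_10 = 4. Add edge {4,8}. Now deg[8]=0, deg[4]=1.
Final: two remaining deg-1 vertices are 4, 12. Add edge {4,12}.

Answer: 1 6
3 9
5 6
2 11
2 7
5 7
5 9
9 10
8 10
4 8
4 12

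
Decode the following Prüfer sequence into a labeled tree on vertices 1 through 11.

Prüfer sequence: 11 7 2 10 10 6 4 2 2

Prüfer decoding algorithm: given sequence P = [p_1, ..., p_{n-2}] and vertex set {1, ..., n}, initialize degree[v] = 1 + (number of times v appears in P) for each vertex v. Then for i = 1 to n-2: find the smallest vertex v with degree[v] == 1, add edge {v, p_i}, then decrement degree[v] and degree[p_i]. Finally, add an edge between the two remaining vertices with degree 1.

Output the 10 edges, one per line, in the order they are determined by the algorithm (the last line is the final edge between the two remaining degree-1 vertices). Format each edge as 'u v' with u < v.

Answer: 1 11
3 7
2 5
7 10
8 10
6 9
4 6
2 4
2 10
2 11

Derivation:
Initial degrees: {1:1, 2:4, 3:1, 4:2, 5:1, 6:2, 7:2, 8:1, 9:1, 10:3, 11:2}
Step 1: smallest deg-1 vertex = 1, p_1 = 11. Add edge {1,11}. Now deg[1]=0, deg[11]=1.
Step 2: smallest deg-1 vertex = 3, p_2 = 7. Add edge {3,7}. Now deg[3]=0, deg[7]=1.
Step 3: smallest deg-1 vertex = 5, p_3 = 2. Add edge {2,5}. Now deg[5]=0, deg[2]=3.
Step 4: smallest deg-1 vertex = 7, p_4 = 10. Add edge {7,10}. Now deg[7]=0, deg[10]=2.
Step 5: smallest deg-1 vertex = 8, p_5 = 10. Add edge {8,10}. Now deg[8]=0, deg[10]=1.
Step 6: smallest deg-1 vertex = 9, p_6 = 6. Add edge {6,9}. Now deg[9]=0, deg[6]=1.
Step 7: smallest deg-1 vertex = 6, p_7 = 4. Add edge {4,6}. Now deg[6]=0, deg[4]=1.
Step 8: smallest deg-1 vertex = 4, p_8 = 2. Add edge {2,4}. Now deg[4]=0, deg[2]=2.
Step 9: smallest deg-1 vertex = 10, p_9 = 2. Add edge {2,10}. Now deg[10]=0, deg[2]=1.
Final: two remaining deg-1 vertices are 2, 11. Add edge {2,11}.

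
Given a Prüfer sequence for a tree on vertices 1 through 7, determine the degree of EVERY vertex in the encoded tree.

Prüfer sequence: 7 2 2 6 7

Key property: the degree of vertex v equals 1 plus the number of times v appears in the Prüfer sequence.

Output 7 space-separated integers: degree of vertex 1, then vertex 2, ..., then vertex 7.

p_1 = 7: count[7] becomes 1
p_2 = 2: count[2] becomes 1
p_3 = 2: count[2] becomes 2
p_4 = 6: count[6] becomes 1
p_5 = 7: count[7] becomes 2
Degrees (1 + count): deg[1]=1+0=1, deg[2]=1+2=3, deg[3]=1+0=1, deg[4]=1+0=1, deg[5]=1+0=1, deg[6]=1+1=2, deg[7]=1+2=3

Answer: 1 3 1 1 1 2 3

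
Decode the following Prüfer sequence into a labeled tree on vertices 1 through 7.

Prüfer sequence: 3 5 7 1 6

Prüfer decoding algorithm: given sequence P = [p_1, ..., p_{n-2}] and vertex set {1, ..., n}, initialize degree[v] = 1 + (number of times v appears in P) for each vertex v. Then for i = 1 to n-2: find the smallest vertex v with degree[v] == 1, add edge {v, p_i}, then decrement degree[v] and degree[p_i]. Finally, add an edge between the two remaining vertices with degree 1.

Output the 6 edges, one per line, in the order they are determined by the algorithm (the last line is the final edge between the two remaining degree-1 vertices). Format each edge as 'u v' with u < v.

Initial degrees: {1:2, 2:1, 3:2, 4:1, 5:2, 6:2, 7:2}
Step 1: smallest deg-1 vertex = 2, p_1 = 3. Add edge {2,3}. Now deg[2]=0, deg[3]=1.
Step 2: smallest deg-1 vertex = 3, p_2 = 5. Add edge {3,5}. Now deg[3]=0, deg[5]=1.
Step 3: smallest deg-1 vertex = 4, p_3 = 7. Add edge {4,7}. Now deg[4]=0, deg[7]=1.
Step 4: smallest deg-1 vertex = 5, p_4 = 1. Add edge {1,5}. Now deg[5]=0, deg[1]=1.
Step 5: smallest deg-1 vertex = 1, p_5 = 6. Add edge {1,6}. Now deg[1]=0, deg[6]=1.
Final: two remaining deg-1 vertices are 6, 7. Add edge {6,7}.

Answer: 2 3
3 5
4 7
1 5
1 6
6 7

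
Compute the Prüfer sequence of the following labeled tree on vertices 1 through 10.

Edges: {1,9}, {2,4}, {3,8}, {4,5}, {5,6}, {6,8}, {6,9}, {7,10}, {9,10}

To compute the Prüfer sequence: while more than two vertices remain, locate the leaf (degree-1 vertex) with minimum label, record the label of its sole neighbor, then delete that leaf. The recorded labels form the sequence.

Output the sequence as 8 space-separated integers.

Answer: 9 4 8 5 6 10 6 9

Derivation:
Step 1: leaves = {1,2,3,7}. Remove smallest leaf 1, emit neighbor 9.
Step 2: leaves = {2,3,7}. Remove smallest leaf 2, emit neighbor 4.
Step 3: leaves = {3,4,7}. Remove smallest leaf 3, emit neighbor 8.
Step 4: leaves = {4,7,8}. Remove smallest leaf 4, emit neighbor 5.
Step 5: leaves = {5,7,8}. Remove smallest leaf 5, emit neighbor 6.
Step 6: leaves = {7,8}. Remove smallest leaf 7, emit neighbor 10.
Step 7: leaves = {8,10}. Remove smallest leaf 8, emit neighbor 6.
Step 8: leaves = {6,10}. Remove smallest leaf 6, emit neighbor 9.
Done: 2 vertices remain (9, 10). Sequence = [9 4 8 5 6 10 6 9]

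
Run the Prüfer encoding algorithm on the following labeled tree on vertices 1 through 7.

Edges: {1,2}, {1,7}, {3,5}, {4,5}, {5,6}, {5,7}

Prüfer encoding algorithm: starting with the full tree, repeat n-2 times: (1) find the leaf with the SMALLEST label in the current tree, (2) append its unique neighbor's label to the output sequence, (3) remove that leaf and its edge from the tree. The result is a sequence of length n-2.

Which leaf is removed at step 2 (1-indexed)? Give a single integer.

Step 1: current leaves = {2,3,4,6}. Remove leaf 2 (neighbor: 1).
Step 2: current leaves = {1,3,4,6}. Remove leaf 1 (neighbor: 7).

Answer: 1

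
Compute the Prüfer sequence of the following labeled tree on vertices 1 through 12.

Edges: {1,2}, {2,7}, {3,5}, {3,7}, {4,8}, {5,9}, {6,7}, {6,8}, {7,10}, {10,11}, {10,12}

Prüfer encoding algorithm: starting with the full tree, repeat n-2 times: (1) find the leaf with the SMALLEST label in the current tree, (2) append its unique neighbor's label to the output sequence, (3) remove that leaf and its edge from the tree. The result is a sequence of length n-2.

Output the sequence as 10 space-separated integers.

Step 1: leaves = {1,4,9,11,12}. Remove smallest leaf 1, emit neighbor 2.
Step 2: leaves = {2,4,9,11,12}. Remove smallest leaf 2, emit neighbor 7.
Step 3: leaves = {4,9,11,12}. Remove smallest leaf 4, emit neighbor 8.
Step 4: leaves = {8,9,11,12}. Remove smallest leaf 8, emit neighbor 6.
Step 5: leaves = {6,9,11,12}. Remove smallest leaf 6, emit neighbor 7.
Step 6: leaves = {9,11,12}. Remove smallest leaf 9, emit neighbor 5.
Step 7: leaves = {5,11,12}. Remove smallest leaf 5, emit neighbor 3.
Step 8: leaves = {3,11,12}. Remove smallest leaf 3, emit neighbor 7.
Step 9: leaves = {7,11,12}. Remove smallest leaf 7, emit neighbor 10.
Step 10: leaves = {11,12}. Remove smallest leaf 11, emit neighbor 10.
Done: 2 vertices remain (10, 12). Sequence = [2 7 8 6 7 5 3 7 10 10]

Answer: 2 7 8 6 7 5 3 7 10 10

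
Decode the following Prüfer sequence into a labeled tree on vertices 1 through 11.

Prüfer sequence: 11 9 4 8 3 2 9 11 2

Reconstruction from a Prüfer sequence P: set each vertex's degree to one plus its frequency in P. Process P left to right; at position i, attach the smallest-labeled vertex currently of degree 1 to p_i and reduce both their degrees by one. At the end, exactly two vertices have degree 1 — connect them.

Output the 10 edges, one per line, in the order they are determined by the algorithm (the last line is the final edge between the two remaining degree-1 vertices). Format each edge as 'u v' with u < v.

Answer: 1 11
5 9
4 6
4 8
3 7
2 3
8 9
9 11
2 10
2 11

Derivation:
Initial degrees: {1:1, 2:3, 3:2, 4:2, 5:1, 6:1, 7:1, 8:2, 9:3, 10:1, 11:3}
Step 1: smallest deg-1 vertex = 1, p_1 = 11. Add edge {1,11}. Now deg[1]=0, deg[11]=2.
Step 2: smallest deg-1 vertex = 5, p_2 = 9. Add edge {5,9}. Now deg[5]=0, deg[9]=2.
Step 3: smallest deg-1 vertex = 6, p_3 = 4. Add edge {4,6}. Now deg[6]=0, deg[4]=1.
Step 4: smallest deg-1 vertex = 4, p_4 = 8. Add edge {4,8}. Now deg[4]=0, deg[8]=1.
Step 5: smallest deg-1 vertex = 7, p_5 = 3. Add edge {3,7}. Now deg[7]=0, deg[3]=1.
Step 6: smallest deg-1 vertex = 3, p_6 = 2. Add edge {2,3}. Now deg[3]=0, deg[2]=2.
Step 7: smallest deg-1 vertex = 8, p_7 = 9. Add edge {8,9}. Now deg[8]=0, deg[9]=1.
Step 8: smallest deg-1 vertex = 9, p_8 = 11. Add edge {9,11}. Now deg[9]=0, deg[11]=1.
Step 9: smallest deg-1 vertex = 10, p_9 = 2. Add edge {2,10}. Now deg[10]=0, deg[2]=1.
Final: two remaining deg-1 vertices are 2, 11. Add edge {2,11}.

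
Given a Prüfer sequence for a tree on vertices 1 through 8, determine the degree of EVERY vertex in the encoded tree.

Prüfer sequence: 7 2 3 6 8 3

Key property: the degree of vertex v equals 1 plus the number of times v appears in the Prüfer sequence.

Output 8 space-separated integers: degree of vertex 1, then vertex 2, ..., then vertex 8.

p_1 = 7: count[7] becomes 1
p_2 = 2: count[2] becomes 1
p_3 = 3: count[3] becomes 1
p_4 = 6: count[6] becomes 1
p_5 = 8: count[8] becomes 1
p_6 = 3: count[3] becomes 2
Degrees (1 + count): deg[1]=1+0=1, deg[2]=1+1=2, deg[3]=1+2=3, deg[4]=1+0=1, deg[5]=1+0=1, deg[6]=1+1=2, deg[7]=1+1=2, deg[8]=1+1=2

Answer: 1 2 3 1 1 2 2 2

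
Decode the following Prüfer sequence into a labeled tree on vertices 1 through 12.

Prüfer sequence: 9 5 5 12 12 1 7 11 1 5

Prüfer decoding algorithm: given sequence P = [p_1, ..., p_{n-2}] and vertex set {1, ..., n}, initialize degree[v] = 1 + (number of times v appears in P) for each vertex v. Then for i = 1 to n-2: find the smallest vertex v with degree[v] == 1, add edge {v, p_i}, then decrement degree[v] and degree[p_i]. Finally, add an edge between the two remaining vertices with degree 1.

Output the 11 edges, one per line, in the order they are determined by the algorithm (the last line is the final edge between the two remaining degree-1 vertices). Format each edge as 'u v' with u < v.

Answer: 2 9
3 5
4 5
6 12
8 12
1 9
7 10
7 11
1 11
1 5
5 12

Derivation:
Initial degrees: {1:3, 2:1, 3:1, 4:1, 5:4, 6:1, 7:2, 8:1, 9:2, 10:1, 11:2, 12:3}
Step 1: smallest deg-1 vertex = 2, p_1 = 9. Add edge {2,9}. Now deg[2]=0, deg[9]=1.
Step 2: smallest deg-1 vertex = 3, p_2 = 5. Add edge {3,5}. Now deg[3]=0, deg[5]=3.
Step 3: smallest deg-1 vertex = 4, p_3 = 5. Add edge {4,5}. Now deg[4]=0, deg[5]=2.
Step 4: smallest deg-1 vertex = 6, p_4 = 12. Add edge {6,12}. Now deg[6]=0, deg[12]=2.
Step 5: smallest deg-1 vertex = 8, p_5 = 12. Add edge {8,12}. Now deg[8]=0, deg[12]=1.
Step 6: smallest deg-1 vertex = 9, p_6 = 1. Add edge {1,9}. Now deg[9]=0, deg[1]=2.
Step 7: smallest deg-1 vertex = 10, p_7 = 7. Add edge {7,10}. Now deg[10]=0, deg[7]=1.
Step 8: smallest deg-1 vertex = 7, p_8 = 11. Add edge {7,11}. Now deg[7]=0, deg[11]=1.
Step 9: smallest deg-1 vertex = 11, p_9 = 1. Add edge {1,11}. Now deg[11]=0, deg[1]=1.
Step 10: smallest deg-1 vertex = 1, p_10 = 5. Add edge {1,5}. Now deg[1]=0, deg[5]=1.
Final: two remaining deg-1 vertices are 5, 12. Add edge {5,12}.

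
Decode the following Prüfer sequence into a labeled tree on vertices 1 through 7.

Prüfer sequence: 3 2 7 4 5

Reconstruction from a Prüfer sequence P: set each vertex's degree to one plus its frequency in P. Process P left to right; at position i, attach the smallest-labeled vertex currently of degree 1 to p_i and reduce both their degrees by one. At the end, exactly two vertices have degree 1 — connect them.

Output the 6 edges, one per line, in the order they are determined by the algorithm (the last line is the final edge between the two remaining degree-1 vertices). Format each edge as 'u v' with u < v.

Answer: 1 3
2 3
2 7
4 6
4 5
5 7

Derivation:
Initial degrees: {1:1, 2:2, 3:2, 4:2, 5:2, 6:1, 7:2}
Step 1: smallest deg-1 vertex = 1, p_1 = 3. Add edge {1,3}. Now deg[1]=0, deg[3]=1.
Step 2: smallest deg-1 vertex = 3, p_2 = 2. Add edge {2,3}. Now deg[3]=0, deg[2]=1.
Step 3: smallest deg-1 vertex = 2, p_3 = 7. Add edge {2,7}. Now deg[2]=0, deg[7]=1.
Step 4: smallest deg-1 vertex = 6, p_4 = 4. Add edge {4,6}. Now deg[6]=0, deg[4]=1.
Step 5: smallest deg-1 vertex = 4, p_5 = 5. Add edge {4,5}. Now deg[4]=0, deg[5]=1.
Final: two remaining deg-1 vertices are 5, 7. Add edge {5,7}.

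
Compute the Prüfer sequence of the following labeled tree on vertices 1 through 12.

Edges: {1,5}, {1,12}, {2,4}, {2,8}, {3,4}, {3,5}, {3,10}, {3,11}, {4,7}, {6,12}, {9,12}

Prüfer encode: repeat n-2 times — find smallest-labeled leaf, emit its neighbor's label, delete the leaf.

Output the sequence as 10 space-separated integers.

Step 1: leaves = {6,7,8,9,10,11}. Remove smallest leaf 6, emit neighbor 12.
Step 2: leaves = {7,8,9,10,11}. Remove smallest leaf 7, emit neighbor 4.
Step 3: leaves = {8,9,10,11}. Remove smallest leaf 8, emit neighbor 2.
Step 4: leaves = {2,9,10,11}. Remove smallest leaf 2, emit neighbor 4.
Step 5: leaves = {4,9,10,11}. Remove smallest leaf 4, emit neighbor 3.
Step 6: leaves = {9,10,11}. Remove smallest leaf 9, emit neighbor 12.
Step 7: leaves = {10,11,12}. Remove smallest leaf 10, emit neighbor 3.
Step 8: leaves = {11,12}. Remove smallest leaf 11, emit neighbor 3.
Step 9: leaves = {3,12}. Remove smallest leaf 3, emit neighbor 5.
Step 10: leaves = {5,12}. Remove smallest leaf 5, emit neighbor 1.
Done: 2 vertices remain (1, 12). Sequence = [12 4 2 4 3 12 3 3 5 1]

Answer: 12 4 2 4 3 12 3 3 5 1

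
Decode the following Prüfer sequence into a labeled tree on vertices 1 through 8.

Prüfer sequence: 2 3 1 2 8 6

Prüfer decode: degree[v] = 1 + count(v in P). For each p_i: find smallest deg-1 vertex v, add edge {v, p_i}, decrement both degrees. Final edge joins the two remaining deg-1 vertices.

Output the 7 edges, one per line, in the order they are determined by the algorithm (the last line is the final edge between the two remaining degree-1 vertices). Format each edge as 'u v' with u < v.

Initial degrees: {1:2, 2:3, 3:2, 4:1, 5:1, 6:2, 7:1, 8:2}
Step 1: smallest deg-1 vertex = 4, p_1 = 2. Add edge {2,4}. Now deg[4]=0, deg[2]=2.
Step 2: smallest deg-1 vertex = 5, p_2 = 3. Add edge {3,5}. Now deg[5]=0, deg[3]=1.
Step 3: smallest deg-1 vertex = 3, p_3 = 1. Add edge {1,3}. Now deg[3]=0, deg[1]=1.
Step 4: smallest deg-1 vertex = 1, p_4 = 2. Add edge {1,2}. Now deg[1]=0, deg[2]=1.
Step 5: smallest deg-1 vertex = 2, p_5 = 8. Add edge {2,8}. Now deg[2]=0, deg[8]=1.
Step 6: smallest deg-1 vertex = 7, p_6 = 6. Add edge {6,7}. Now deg[7]=0, deg[6]=1.
Final: two remaining deg-1 vertices are 6, 8. Add edge {6,8}.

Answer: 2 4
3 5
1 3
1 2
2 8
6 7
6 8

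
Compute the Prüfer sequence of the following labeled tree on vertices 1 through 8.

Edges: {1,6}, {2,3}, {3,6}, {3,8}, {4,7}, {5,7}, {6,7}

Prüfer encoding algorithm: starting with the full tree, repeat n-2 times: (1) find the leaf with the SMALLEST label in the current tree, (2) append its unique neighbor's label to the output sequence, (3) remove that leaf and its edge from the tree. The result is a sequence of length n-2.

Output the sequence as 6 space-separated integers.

Answer: 6 3 7 7 6 3

Derivation:
Step 1: leaves = {1,2,4,5,8}. Remove smallest leaf 1, emit neighbor 6.
Step 2: leaves = {2,4,5,8}. Remove smallest leaf 2, emit neighbor 3.
Step 3: leaves = {4,5,8}. Remove smallest leaf 4, emit neighbor 7.
Step 4: leaves = {5,8}. Remove smallest leaf 5, emit neighbor 7.
Step 5: leaves = {7,8}. Remove smallest leaf 7, emit neighbor 6.
Step 6: leaves = {6,8}. Remove smallest leaf 6, emit neighbor 3.
Done: 2 vertices remain (3, 8). Sequence = [6 3 7 7 6 3]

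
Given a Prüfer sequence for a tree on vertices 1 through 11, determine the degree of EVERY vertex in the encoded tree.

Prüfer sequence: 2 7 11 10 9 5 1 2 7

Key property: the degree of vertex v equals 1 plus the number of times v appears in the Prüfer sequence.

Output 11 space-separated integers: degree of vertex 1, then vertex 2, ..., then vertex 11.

p_1 = 2: count[2] becomes 1
p_2 = 7: count[7] becomes 1
p_3 = 11: count[11] becomes 1
p_4 = 10: count[10] becomes 1
p_5 = 9: count[9] becomes 1
p_6 = 5: count[5] becomes 1
p_7 = 1: count[1] becomes 1
p_8 = 2: count[2] becomes 2
p_9 = 7: count[7] becomes 2
Degrees (1 + count): deg[1]=1+1=2, deg[2]=1+2=3, deg[3]=1+0=1, deg[4]=1+0=1, deg[5]=1+1=2, deg[6]=1+0=1, deg[7]=1+2=3, deg[8]=1+0=1, deg[9]=1+1=2, deg[10]=1+1=2, deg[11]=1+1=2

Answer: 2 3 1 1 2 1 3 1 2 2 2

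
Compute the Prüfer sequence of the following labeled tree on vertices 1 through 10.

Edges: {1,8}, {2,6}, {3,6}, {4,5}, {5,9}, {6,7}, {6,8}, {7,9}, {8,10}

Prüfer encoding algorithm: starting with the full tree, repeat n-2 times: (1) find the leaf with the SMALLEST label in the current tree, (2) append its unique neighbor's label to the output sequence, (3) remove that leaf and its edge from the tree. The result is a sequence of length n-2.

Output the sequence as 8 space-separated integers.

Step 1: leaves = {1,2,3,4,10}. Remove smallest leaf 1, emit neighbor 8.
Step 2: leaves = {2,3,4,10}. Remove smallest leaf 2, emit neighbor 6.
Step 3: leaves = {3,4,10}. Remove smallest leaf 3, emit neighbor 6.
Step 4: leaves = {4,10}. Remove smallest leaf 4, emit neighbor 5.
Step 5: leaves = {5,10}. Remove smallest leaf 5, emit neighbor 9.
Step 6: leaves = {9,10}. Remove smallest leaf 9, emit neighbor 7.
Step 7: leaves = {7,10}. Remove smallest leaf 7, emit neighbor 6.
Step 8: leaves = {6,10}. Remove smallest leaf 6, emit neighbor 8.
Done: 2 vertices remain (8, 10). Sequence = [8 6 6 5 9 7 6 8]

Answer: 8 6 6 5 9 7 6 8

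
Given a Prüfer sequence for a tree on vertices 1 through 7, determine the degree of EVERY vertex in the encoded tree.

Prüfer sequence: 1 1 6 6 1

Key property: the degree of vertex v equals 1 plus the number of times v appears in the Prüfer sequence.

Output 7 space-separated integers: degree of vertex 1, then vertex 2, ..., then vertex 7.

p_1 = 1: count[1] becomes 1
p_2 = 1: count[1] becomes 2
p_3 = 6: count[6] becomes 1
p_4 = 6: count[6] becomes 2
p_5 = 1: count[1] becomes 3
Degrees (1 + count): deg[1]=1+3=4, deg[2]=1+0=1, deg[3]=1+0=1, deg[4]=1+0=1, deg[5]=1+0=1, deg[6]=1+2=3, deg[7]=1+0=1

Answer: 4 1 1 1 1 3 1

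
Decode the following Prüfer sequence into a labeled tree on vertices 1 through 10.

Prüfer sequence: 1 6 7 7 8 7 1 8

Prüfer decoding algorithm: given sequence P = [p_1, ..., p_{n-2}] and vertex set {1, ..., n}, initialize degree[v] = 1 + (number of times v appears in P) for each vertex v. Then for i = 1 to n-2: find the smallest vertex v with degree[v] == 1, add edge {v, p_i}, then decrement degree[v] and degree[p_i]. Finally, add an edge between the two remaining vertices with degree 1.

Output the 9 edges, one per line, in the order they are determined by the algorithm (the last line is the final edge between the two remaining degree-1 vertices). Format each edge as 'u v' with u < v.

Initial degrees: {1:3, 2:1, 3:1, 4:1, 5:1, 6:2, 7:4, 8:3, 9:1, 10:1}
Step 1: smallest deg-1 vertex = 2, p_1 = 1. Add edge {1,2}. Now deg[2]=0, deg[1]=2.
Step 2: smallest deg-1 vertex = 3, p_2 = 6. Add edge {3,6}. Now deg[3]=0, deg[6]=1.
Step 3: smallest deg-1 vertex = 4, p_3 = 7. Add edge {4,7}. Now deg[4]=0, deg[7]=3.
Step 4: smallest deg-1 vertex = 5, p_4 = 7. Add edge {5,7}. Now deg[5]=0, deg[7]=2.
Step 5: smallest deg-1 vertex = 6, p_5 = 8. Add edge {6,8}. Now deg[6]=0, deg[8]=2.
Step 6: smallest deg-1 vertex = 9, p_6 = 7. Add edge {7,9}. Now deg[9]=0, deg[7]=1.
Step 7: smallest deg-1 vertex = 7, p_7 = 1. Add edge {1,7}. Now deg[7]=0, deg[1]=1.
Step 8: smallest deg-1 vertex = 1, p_8 = 8. Add edge {1,8}. Now deg[1]=0, deg[8]=1.
Final: two remaining deg-1 vertices are 8, 10. Add edge {8,10}.

Answer: 1 2
3 6
4 7
5 7
6 8
7 9
1 7
1 8
8 10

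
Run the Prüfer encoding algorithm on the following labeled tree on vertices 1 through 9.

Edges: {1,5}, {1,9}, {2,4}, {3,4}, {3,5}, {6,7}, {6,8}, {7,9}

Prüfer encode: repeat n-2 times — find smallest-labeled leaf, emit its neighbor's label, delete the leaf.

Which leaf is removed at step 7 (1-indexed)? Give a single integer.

Step 1: current leaves = {2,8}. Remove leaf 2 (neighbor: 4).
Step 2: current leaves = {4,8}. Remove leaf 4 (neighbor: 3).
Step 3: current leaves = {3,8}. Remove leaf 3 (neighbor: 5).
Step 4: current leaves = {5,8}. Remove leaf 5 (neighbor: 1).
Step 5: current leaves = {1,8}. Remove leaf 1 (neighbor: 9).
Step 6: current leaves = {8,9}. Remove leaf 8 (neighbor: 6).
Step 7: current leaves = {6,9}. Remove leaf 6 (neighbor: 7).

Answer: 6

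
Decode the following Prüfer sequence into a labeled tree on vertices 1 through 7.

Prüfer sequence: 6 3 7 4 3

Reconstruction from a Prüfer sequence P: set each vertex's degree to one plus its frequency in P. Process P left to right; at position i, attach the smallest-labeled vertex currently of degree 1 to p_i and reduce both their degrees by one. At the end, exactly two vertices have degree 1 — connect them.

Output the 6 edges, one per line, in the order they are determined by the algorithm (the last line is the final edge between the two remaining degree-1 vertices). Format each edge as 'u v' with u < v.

Answer: 1 6
2 3
5 7
4 6
3 4
3 7

Derivation:
Initial degrees: {1:1, 2:1, 3:3, 4:2, 5:1, 6:2, 7:2}
Step 1: smallest deg-1 vertex = 1, p_1 = 6. Add edge {1,6}. Now deg[1]=0, deg[6]=1.
Step 2: smallest deg-1 vertex = 2, p_2 = 3. Add edge {2,3}. Now deg[2]=0, deg[3]=2.
Step 3: smallest deg-1 vertex = 5, p_3 = 7. Add edge {5,7}. Now deg[5]=0, deg[7]=1.
Step 4: smallest deg-1 vertex = 6, p_4 = 4. Add edge {4,6}. Now deg[6]=0, deg[4]=1.
Step 5: smallest deg-1 vertex = 4, p_5 = 3. Add edge {3,4}. Now deg[4]=0, deg[3]=1.
Final: two remaining deg-1 vertices are 3, 7. Add edge {3,7}.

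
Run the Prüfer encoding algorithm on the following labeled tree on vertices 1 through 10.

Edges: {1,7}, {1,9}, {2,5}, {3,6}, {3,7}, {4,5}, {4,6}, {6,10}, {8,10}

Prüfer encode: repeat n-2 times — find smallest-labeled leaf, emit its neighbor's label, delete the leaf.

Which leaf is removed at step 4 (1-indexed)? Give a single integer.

Answer: 8

Derivation:
Step 1: current leaves = {2,8,9}. Remove leaf 2 (neighbor: 5).
Step 2: current leaves = {5,8,9}. Remove leaf 5 (neighbor: 4).
Step 3: current leaves = {4,8,9}. Remove leaf 4 (neighbor: 6).
Step 4: current leaves = {8,9}. Remove leaf 8 (neighbor: 10).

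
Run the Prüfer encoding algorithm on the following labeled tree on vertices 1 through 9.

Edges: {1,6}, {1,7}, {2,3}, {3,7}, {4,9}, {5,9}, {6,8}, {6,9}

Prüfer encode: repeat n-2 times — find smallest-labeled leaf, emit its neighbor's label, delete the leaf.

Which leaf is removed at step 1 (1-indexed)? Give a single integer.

Step 1: current leaves = {2,4,5,8}. Remove leaf 2 (neighbor: 3).

Answer: 2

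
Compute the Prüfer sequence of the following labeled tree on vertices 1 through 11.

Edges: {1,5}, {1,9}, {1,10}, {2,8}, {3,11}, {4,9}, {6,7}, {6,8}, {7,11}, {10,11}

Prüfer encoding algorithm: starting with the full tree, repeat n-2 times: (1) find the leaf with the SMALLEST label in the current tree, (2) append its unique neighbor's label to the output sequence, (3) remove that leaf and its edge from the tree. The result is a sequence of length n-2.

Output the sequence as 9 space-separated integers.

Step 1: leaves = {2,3,4,5}. Remove smallest leaf 2, emit neighbor 8.
Step 2: leaves = {3,4,5,8}. Remove smallest leaf 3, emit neighbor 11.
Step 3: leaves = {4,5,8}. Remove smallest leaf 4, emit neighbor 9.
Step 4: leaves = {5,8,9}. Remove smallest leaf 5, emit neighbor 1.
Step 5: leaves = {8,9}. Remove smallest leaf 8, emit neighbor 6.
Step 6: leaves = {6,9}. Remove smallest leaf 6, emit neighbor 7.
Step 7: leaves = {7,9}. Remove smallest leaf 7, emit neighbor 11.
Step 8: leaves = {9,11}. Remove smallest leaf 9, emit neighbor 1.
Step 9: leaves = {1,11}. Remove smallest leaf 1, emit neighbor 10.
Done: 2 vertices remain (10, 11). Sequence = [8 11 9 1 6 7 11 1 10]

Answer: 8 11 9 1 6 7 11 1 10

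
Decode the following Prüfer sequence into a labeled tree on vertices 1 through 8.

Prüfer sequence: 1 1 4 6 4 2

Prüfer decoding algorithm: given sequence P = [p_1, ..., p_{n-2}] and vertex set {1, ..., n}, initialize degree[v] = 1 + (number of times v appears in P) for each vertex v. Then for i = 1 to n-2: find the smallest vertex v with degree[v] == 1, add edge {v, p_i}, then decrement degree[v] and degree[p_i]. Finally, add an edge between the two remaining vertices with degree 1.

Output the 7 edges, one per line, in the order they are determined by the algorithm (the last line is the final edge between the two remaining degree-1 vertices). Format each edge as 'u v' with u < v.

Answer: 1 3
1 5
1 4
6 7
4 6
2 4
2 8

Derivation:
Initial degrees: {1:3, 2:2, 3:1, 4:3, 5:1, 6:2, 7:1, 8:1}
Step 1: smallest deg-1 vertex = 3, p_1 = 1. Add edge {1,3}. Now deg[3]=0, deg[1]=2.
Step 2: smallest deg-1 vertex = 5, p_2 = 1. Add edge {1,5}. Now deg[5]=0, deg[1]=1.
Step 3: smallest deg-1 vertex = 1, p_3 = 4. Add edge {1,4}. Now deg[1]=0, deg[4]=2.
Step 4: smallest deg-1 vertex = 7, p_4 = 6. Add edge {6,7}. Now deg[7]=0, deg[6]=1.
Step 5: smallest deg-1 vertex = 6, p_5 = 4. Add edge {4,6}. Now deg[6]=0, deg[4]=1.
Step 6: smallest deg-1 vertex = 4, p_6 = 2. Add edge {2,4}. Now deg[4]=0, deg[2]=1.
Final: two remaining deg-1 vertices are 2, 8. Add edge {2,8}.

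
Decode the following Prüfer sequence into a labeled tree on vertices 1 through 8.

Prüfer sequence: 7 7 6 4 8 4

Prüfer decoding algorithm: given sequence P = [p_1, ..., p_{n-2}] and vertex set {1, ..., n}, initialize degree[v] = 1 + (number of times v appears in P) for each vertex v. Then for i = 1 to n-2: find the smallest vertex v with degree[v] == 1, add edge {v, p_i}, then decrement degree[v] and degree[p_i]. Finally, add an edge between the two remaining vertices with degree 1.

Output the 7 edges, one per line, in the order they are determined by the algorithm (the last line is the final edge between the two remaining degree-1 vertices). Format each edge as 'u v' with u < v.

Initial degrees: {1:1, 2:1, 3:1, 4:3, 5:1, 6:2, 7:3, 8:2}
Step 1: smallest deg-1 vertex = 1, p_1 = 7. Add edge {1,7}. Now deg[1]=0, deg[7]=2.
Step 2: smallest deg-1 vertex = 2, p_2 = 7. Add edge {2,7}. Now deg[2]=0, deg[7]=1.
Step 3: smallest deg-1 vertex = 3, p_3 = 6. Add edge {3,6}. Now deg[3]=0, deg[6]=1.
Step 4: smallest deg-1 vertex = 5, p_4 = 4. Add edge {4,5}. Now deg[5]=0, deg[4]=2.
Step 5: smallest deg-1 vertex = 6, p_5 = 8. Add edge {6,8}. Now deg[6]=0, deg[8]=1.
Step 6: smallest deg-1 vertex = 7, p_6 = 4. Add edge {4,7}. Now deg[7]=0, deg[4]=1.
Final: two remaining deg-1 vertices are 4, 8. Add edge {4,8}.

Answer: 1 7
2 7
3 6
4 5
6 8
4 7
4 8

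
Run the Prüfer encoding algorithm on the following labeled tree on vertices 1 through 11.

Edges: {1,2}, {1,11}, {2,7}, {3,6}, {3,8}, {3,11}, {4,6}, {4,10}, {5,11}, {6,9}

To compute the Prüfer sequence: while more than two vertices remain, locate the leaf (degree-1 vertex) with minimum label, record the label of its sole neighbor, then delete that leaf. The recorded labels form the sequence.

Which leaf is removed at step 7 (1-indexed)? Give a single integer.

Answer: 10

Derivation:
Step 1: current leaves = {5,7,8,9,10}. Remove leaf 5 (neighbor: 11).
Step 2: current leaves = {7,8,9,10}. Remove leaf 7 (neighbor: 2).
Step 3: current leaves = {2,8,9,10}. Remove leaf 2 (neighbor: 1).
Step 4: current leaves = {1,8,9,10}. Remove leaf 1 (neighbor: 11).
Step 5: current leaves = {8,9,10,11}. Remove leaf 8 (neighbor: 3).
Step 6: current leaves = {9,10,11}. Remove leaf 9 (neighbor: 6).
Step 7: current leaves = {10,11}. Remove leaf 10 (neighbor: 4).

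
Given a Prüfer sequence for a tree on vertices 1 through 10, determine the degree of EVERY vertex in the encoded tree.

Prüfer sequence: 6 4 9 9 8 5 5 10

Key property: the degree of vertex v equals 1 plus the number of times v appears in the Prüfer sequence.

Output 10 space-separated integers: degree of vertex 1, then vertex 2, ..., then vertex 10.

Answer: 1 1 1 2 3 2 1 2 3 2

Derivation:
p_1 = 6: count[6] becomes 1
p_2 = 4: count[4] becomes 1
p_3 = 9: count[9] becomes 1
p_4 = 9: count[9] becomes 2
p_5 = 8: count[8] becomes 1
p_6 = 5: count[5] becomes 1
p_7 = 5: count[5] becomes 2
p_8 = 10: count[10] becomes 1
Degrees (1 + count): deg[1]=1+0=1, deg[2]=1+0=1, deg[3]=1+0=1, deg[4]=1+1=2, deg[5]=1+2=3, deg[6]=1+1=2, deg[7]=1+0=1, deg[8]=1+1=2, deg[9]=1+2=3, deg[10]=1+1=2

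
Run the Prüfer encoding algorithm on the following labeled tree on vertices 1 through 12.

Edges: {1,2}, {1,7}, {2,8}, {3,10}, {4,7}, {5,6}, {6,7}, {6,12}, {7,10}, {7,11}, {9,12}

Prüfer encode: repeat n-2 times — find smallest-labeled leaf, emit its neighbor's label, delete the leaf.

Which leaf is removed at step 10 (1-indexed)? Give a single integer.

Step 1: current leaves = {3,4,5,8,9,11}. Remove leaf 3 (neighbor: 10).
Step 2: current leaves = {4,5,8,9,10,11}. Remove leaf 4 (neighbor: 7).
Step 3: current leaves = {5,8,9,10,11}. Remove leaf 5 (neighbor: 6).
Step 4: current leaves = {8,9,10,11}. Remove leaf 8 (neighbor: 2).
Step 5: current leaves = {2,9,10,11}. Remove leaf 2 (neighbor: 1).
Step 6: current leaves = {1,9,10,11}. Remove leaf 1 (neighbor: 7).
Step 7: current leaves = {9,10,11}. Remove leaf 9 (neighbor: 12).
Step 8: current leaves = {10,11,12}. Remove leaf 10 (neighbor: 7).
Step 9: current leaves = {11,12}. Remove leaf 11 (neighbor: 7).
Step 10: current leaves = {7,12}. Remove leaf 7 (neighbor: 6).

Answer: 7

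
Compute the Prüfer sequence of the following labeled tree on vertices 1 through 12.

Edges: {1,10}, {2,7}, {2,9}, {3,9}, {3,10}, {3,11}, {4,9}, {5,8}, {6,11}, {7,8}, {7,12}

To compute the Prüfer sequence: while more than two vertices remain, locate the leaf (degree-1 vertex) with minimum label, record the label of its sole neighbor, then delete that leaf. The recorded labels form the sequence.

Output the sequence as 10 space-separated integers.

Step 1: leaves = {1,4,5,6,12}. Remove smallest leaf 1, emit neighbor 10.
Step 2: leaves = {4,5,6,10,12}. Remove smallest leaf 4, emit neighbor 9.
Step 3: leaves = {5,6,10,12}. Remove smallest leaf 5, emit neighbor 8.
Step 4: leaves = {6,8,10,12}. Remove smallest leaf 6, emit neighbor 11.
Step 5: leaves = {8,10,11,12}. Remove smallest leaf 8, emit neighbor 7.
Step 6: leaves = {10,11,12}. Remove smallest leaf 10, emit neighbor 3.
Step 7: leaves = {11,12}. Remove smallest leaf 11, emit neighbor 3.
Step 8: leaves = {3,12}. Remove smallest leaf 3, emit neighbor 9.
Step 9: leaves = {9,12}. Remove smallest leaf 9, emit neighbor 2.
Step 10: leaves = {2,12}. Remove smallest leaf 2, emit neighbor 7.
Done: 2 vertices remain (7, 12). Sequence = [10 9 8 11 7 3 3 9 2 7]

Answer: 10 9 8 11 7 3 3 9 2 7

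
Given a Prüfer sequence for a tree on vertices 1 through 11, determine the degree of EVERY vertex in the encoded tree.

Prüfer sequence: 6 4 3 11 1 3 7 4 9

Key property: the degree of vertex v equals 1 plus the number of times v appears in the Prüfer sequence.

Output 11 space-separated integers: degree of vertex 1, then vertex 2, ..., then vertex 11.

p_1 = 6: count[6] becomes 1
p_2 = 4: count[4] becomes 1
p_3 = 3: count[3] becomes 1
p_4 = 11: count[11] becomes 1
p_5 = 1: count[1] becomes 1
p_6 = 3: count[3] becomes 2
p_7 = 7: count[7] becomes 1
p_8 = 4: count[4] becomes 2
p_9 = 9: count[9] becomes 1
Degrees (1 + count): deg[1]=1+1=2, deg[2]=1+0=1, deg[3]=1+2=3, deg[4]=1+2=3, deg[5]=1+0=1, deg[6]=1+1=2, deg[7]=1+1=2, deg[8]=1+0=1, deg[9]=1+1=2, deg[10]=1+0=1, deg[11]=1+1=2

Answer: 2 1 3 3 1 2 2 1 2 1 2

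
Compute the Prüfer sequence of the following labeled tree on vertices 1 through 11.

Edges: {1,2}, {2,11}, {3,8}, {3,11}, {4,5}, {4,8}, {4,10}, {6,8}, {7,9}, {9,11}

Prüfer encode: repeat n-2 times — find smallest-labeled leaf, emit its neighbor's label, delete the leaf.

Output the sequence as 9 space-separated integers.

Step 1: leaves = {1,5,6,7,10}. Remove smallest leaf 1, emit neighbor 2.
Step 2: leaves = {2,5,6,7,10}. Remove smallest leaf 2, emit neighbor 11.
Step 3: leaves = {5,6,7,10}. Remove smallest leaf 5, emit neighbor 4.
Step 4: leaves = {6,7,10}. Remove smallest leaf 6, emit neighbor 8.
Step 5: leaves = {7,10}. Remove smallest leaf 7, emit neighbor 9.
Step 6: leaves = {9,10}. Remove smallest leaf 9, emit neighbor 11.
Step 7: leaves = {10,11}. Remove smallest leaf 10, emit neighbor 4.
Step 8: leaves = {4,11}. Remove smallest leaf 4, emit neighbor 8.
Step 9: leaves = {8,11}. Remove smallest leaf 8, emit neighbor 3.
Done: 2 vertices remain (3, 11). Sequence = [2 11 4 8 9 11 4 8 3]

Answer: 2 11 4 8 9 11 4 8 3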